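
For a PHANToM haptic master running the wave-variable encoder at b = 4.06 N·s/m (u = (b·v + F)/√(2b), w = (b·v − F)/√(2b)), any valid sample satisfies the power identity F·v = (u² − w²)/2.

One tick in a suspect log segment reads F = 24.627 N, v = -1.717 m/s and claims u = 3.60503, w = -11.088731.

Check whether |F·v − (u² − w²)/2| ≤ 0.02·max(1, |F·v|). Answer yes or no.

F·v = 24.627×(-1.717) = -42.284559 W.
(u² − w²)/2 = (12.996241 − 122.959955)/2 = -54.981857 W.
|Δ| = 12.697298;  2% of max(1, |F·v|) = 0.845691.

no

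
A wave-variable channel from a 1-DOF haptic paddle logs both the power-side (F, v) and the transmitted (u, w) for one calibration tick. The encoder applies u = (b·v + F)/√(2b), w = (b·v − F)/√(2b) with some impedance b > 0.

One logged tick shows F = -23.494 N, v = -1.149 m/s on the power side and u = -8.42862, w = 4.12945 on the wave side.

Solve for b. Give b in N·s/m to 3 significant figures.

b = 7 N·s/m

u + w = -4.29917;  u + w = √(2b)·v, so √(2b) = -4.29917/(-1.149) = 3.74166.
b = (√(2b))²/2 = 14.00004/2 = 7.00002.
(Check via u − w = 2F/√(2b): u − w = -12.55807, 2F/√(2b) = -12.55805.)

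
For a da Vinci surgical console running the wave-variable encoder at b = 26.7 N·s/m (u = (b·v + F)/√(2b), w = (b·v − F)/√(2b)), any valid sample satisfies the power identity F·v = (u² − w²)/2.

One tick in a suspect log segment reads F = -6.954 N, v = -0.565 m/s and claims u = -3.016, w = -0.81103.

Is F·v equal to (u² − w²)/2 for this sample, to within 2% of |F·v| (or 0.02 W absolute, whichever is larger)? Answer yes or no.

no

F·v = (-6.954)×(-0.565) = 3.9290 W.
(u² − w²)/2 = (9.0963 − 0.6578)/2 = 4.2192 W.
|Δ| = 0.2902;  2% of max(1, |F·v|) = 0.0786.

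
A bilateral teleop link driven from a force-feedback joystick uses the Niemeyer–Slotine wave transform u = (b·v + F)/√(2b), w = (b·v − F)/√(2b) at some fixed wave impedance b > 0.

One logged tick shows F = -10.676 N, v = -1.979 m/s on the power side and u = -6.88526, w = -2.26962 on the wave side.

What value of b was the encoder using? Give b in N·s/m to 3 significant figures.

u + w = -9.15488;  u + w = √(2b)·v, so √(2b) = -9.15488/(-1.979) = 4.62601.
b = (√(2b))²/2 = 21.40000/2 = 10.70000.
(Check via u − w = 2F/√(2b): u − w = -4.61564, 2F/√(2b) = -4.61564.)

b = 10.7 N·s/m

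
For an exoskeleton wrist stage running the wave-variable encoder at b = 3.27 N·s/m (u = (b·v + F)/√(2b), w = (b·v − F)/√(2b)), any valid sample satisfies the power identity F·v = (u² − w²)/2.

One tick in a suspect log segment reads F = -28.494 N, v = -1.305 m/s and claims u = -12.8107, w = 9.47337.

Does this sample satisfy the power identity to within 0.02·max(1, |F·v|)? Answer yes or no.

yes

F·v = (-28.494)×(-1.305) = 37.18467 W.
(u² − w²)/2 = (164.11403 − 89.74474)/2 = 37.18465 W.
|Δ| = 0.00002;  2% of max(1, |F·v|) = 0.74369.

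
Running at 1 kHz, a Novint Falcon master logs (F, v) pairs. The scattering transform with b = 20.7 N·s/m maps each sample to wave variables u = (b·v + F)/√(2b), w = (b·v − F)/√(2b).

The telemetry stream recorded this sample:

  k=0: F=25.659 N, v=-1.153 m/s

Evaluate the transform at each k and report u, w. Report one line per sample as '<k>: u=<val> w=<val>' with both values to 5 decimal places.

k=0: b·v=20.7×(-1.153)=-23.86710; √(2b)=6.43428; u=(-23.86710+25.659)/6.43428=0.27849, w=(-23.86710−25.659)/6.43428=-7.69722

0: u=0.27849 w=-7.69722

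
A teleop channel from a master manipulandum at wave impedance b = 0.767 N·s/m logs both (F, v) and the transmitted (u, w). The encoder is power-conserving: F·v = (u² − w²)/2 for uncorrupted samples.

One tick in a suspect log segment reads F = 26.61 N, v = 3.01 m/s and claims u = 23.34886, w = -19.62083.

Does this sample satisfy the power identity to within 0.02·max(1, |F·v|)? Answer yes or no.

F·v = 26.61×3.01 = 80.09610 W.
(u² − w²)/2 = (545.16926 − 384.97697)/2 = 80.09615 W.
|Δ| = 0.00005;  2% of max(1, |F·v|) = 1.60192.

yes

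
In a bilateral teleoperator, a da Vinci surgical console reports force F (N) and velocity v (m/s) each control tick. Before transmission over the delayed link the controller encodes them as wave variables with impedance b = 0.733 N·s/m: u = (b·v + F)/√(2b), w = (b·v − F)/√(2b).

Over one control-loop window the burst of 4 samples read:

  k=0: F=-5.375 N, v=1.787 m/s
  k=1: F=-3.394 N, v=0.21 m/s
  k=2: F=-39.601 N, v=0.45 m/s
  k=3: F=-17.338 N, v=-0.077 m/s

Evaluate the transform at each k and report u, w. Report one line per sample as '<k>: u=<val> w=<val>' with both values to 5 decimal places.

k=0: b·v=0.733×1.787=1.30987; √(2b)=1.21078; u=(1.30987+(-5.375))/1.21078=-3.35743, w=(1.30987−(-5.375))/1.21078=5.52111
k=1: b·v=0.733×0.21=0.15393; √(2b)=1.21078; u=(0.15393+(-3.394))/1.21078=-2.67601, w=(0.15393−(-3.394))/1.21078=2.93027
k=2: b·v=0.733×0.45=0.32985; √(2b)=1.21078; u=(0.32985+(-39.601))/1.21078=-32.43446, w=(0.32985−(-39.601))/1.21078=32.97931
k=3: b·v=0.733×(-0.077)=-0.05644; √(2b)=1.21078; u=(-0.05644+(-17.338))/1.21078=-14.36625, w=(-0.05644−(-17.338))/1.21078=14.27302

0: u=-3.35743 w=5.52111
1: u=-2.67601 w=2.93027
2: u=-32.43446 w=32.97931
3: u=-14.36625 w=14.27302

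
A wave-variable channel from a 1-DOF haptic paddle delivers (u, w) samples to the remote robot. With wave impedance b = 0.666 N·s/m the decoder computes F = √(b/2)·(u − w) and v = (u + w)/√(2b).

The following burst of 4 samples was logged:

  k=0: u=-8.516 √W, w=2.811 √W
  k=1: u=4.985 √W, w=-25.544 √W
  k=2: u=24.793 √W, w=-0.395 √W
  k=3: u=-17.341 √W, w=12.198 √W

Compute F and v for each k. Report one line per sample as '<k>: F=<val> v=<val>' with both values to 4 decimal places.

0: F=-6.5364 v=-4.9431
1: F=17.6171 v=-17.8135
2: F=14.5350 v=21.1399
3: F=-17.0458 v=-4.4562

k=0: u−w=-11.3270, u+w=-5.7050; √(b/2)=0.5771, √(2b)=1.1541; F=0.5771×(-11.327)=-6.5364, v=-5.7050/1.1541=-4.9431
k=1: u−w=30.5290, u+w=-20.5590; √(b/2)=0.5771, √(2b)=1.1541; F=0.5771×30.529=17.6171, v=-20.5590/1.1541=-17.8135
k=2: u−w=25.1880, u+w=24.3980; √(b/2)=0.5771, √(2b)=1.1541; F=0.5771×25.188=14.5350, v=24.3980/1.1541=21.1399
k=3: u−w=-29.5390, u+w=-5.1430; √(b/2)=0.5771, √(2b)=1.1541; F=0.5771×(-29.539)=-17.0458, v=-5.1430/1.1541=-4.4562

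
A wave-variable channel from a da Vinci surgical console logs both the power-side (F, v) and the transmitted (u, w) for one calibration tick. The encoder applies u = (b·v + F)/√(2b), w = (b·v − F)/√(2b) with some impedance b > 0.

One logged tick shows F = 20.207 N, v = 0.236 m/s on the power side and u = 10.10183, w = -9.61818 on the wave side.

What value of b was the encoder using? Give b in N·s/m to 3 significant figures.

b = 2.1 N·s/m

u + w = 0.4836;  u + w = √(2b)·v, so √(2b) = 0.4836/0.236 = 2.0494.
b = (√(2b))²/2 = 4.1999/2 = 2.0999.
(Check via u − w = 2F/√(2b): u − w = 19.7200, 2F/√(2b) = 19.7203.)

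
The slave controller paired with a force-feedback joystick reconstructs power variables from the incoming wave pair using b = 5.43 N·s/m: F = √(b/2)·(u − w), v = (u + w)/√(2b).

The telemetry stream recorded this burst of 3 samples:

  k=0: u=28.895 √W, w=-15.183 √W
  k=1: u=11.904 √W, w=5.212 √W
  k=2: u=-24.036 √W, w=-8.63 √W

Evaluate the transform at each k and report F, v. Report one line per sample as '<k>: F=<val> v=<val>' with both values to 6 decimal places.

k=0: u−w=44.078000, u+w=13.712000; √(b/2)=1.647726, √(2b)=3.295451; F=1.647726×44.078=72.628454, v=13.712000/3.295451=4.160887
k=1: u−w=6.692000, u+w=17.116000; √(b/2)=1.647726, √(2b)=3.295451; F=1.647726×6.692=11.026580, v=17.116000/3.295451=5.193826
k=2: u−w=-15.406000, u+w=-32.666000; √(b/2)=1.647726, √(2b)=3.295451; F=1.647726×(-15.406)=-25.384862, v=-32.666000/3.295451=-9.912451

0: F=72.628454 v=4.160887
1: F=11.026580 v=5.193826
2: F=-25.384862 v=-9.912451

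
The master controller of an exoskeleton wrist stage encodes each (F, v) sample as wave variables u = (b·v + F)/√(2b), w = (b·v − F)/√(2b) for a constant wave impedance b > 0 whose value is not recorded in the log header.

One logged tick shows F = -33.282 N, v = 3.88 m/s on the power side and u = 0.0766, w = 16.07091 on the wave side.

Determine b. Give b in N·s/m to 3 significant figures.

u + w = 16.14751;  u + w = √(2b)·v, so √(2b) = 16.14751/3.88 = 4.16173.
b = (√(2b))²/2 = 17.31999/2 = 8.66000.
(Check via u − w = 2F/√(2b): u − w = -15.99431, 2F/√(2b) = -15.99431.)

b = 8.66 N·s/m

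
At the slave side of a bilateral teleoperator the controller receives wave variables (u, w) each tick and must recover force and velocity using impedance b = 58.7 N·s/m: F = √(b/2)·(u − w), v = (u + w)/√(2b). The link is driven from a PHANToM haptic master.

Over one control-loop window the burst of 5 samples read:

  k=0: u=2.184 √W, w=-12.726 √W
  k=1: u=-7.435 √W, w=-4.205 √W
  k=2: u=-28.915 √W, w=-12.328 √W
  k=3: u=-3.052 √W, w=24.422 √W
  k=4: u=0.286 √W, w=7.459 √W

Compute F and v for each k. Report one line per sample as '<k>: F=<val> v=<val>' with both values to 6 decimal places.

k=0: u−w=14.910000, u+w=-10.542000; √(b/2)=5.417564, √(2b)=10.835128; F=5.417564×14.91=80.775880, v=-10.542000/10.835128=-0.972947
k=1: u−w=-3.230000, u+w=-11.640000; √(b/2)=5.417564, √(2b)=10.835128; F=5.417564×(-3.23)=-17.498732, v=-11.640000/10.835128=-1.074284
k=2: u−w=-16.587000, u+w=-41.243000; √(b/2)=5.417564, √(2b)=10.835128; F=5.417564×(-16.587)=-89.861135, v=-41.243000/10.835128=-3.806416
k=3: u−w=-27.474000, u+w=21.370000; √(b/2)=5.417564, √(2b)=10.835128; F=5.417564×(-27.474)=-148.842154, v=21.370000/10.835128=1.972289
k=4: u−w=-7.173000, u+w=7.745000; √(b/2)=5.417564, √(2b)=10.835128; F=5.417564×(-7.173)=-38.860187, v=7.745000/10.835128=0.714805

0: F=80.775880 v=-0.972947
1: F=-17.498732 v=-1.074284
2: F=-89.861135 v=-3.806416
3: F=-148.842154 v=1.972289
4: F=-38.860187 v=0.714805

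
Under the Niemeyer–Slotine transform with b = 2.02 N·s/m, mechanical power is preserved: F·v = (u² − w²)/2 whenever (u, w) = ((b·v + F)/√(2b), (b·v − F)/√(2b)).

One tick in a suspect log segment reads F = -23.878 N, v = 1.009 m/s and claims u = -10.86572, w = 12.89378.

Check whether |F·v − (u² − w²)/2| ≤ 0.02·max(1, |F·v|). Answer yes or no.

yes

F·v = (-23.878)×1.009 = -24.09290 W.
(u² − w²)/2 = (118.06387 − 166.24956)/2 = -24.09285 W.
|Δ| = 0.00006;  2% of max(1, |F·v|) = 0.48186.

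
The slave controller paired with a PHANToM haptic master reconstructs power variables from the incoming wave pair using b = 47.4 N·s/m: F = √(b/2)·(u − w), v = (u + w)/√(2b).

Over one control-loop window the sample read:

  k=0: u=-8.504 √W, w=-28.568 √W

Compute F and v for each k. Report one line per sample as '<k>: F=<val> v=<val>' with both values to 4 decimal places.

k=0: u−w=20.0640, u+w=-37.0720; √(b/2)=4.8683, √(2b)=9.7365; F=4.8683×20.064=97.6769, v=-37.0720/9.7365=-3.8075

0: F=97.6769 v=-3.8075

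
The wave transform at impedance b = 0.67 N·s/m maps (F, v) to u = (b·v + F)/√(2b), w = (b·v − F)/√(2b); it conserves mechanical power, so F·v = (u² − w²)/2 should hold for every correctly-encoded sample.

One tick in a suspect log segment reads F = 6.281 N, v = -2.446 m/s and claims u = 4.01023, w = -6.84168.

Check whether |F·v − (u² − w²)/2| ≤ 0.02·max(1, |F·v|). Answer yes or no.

F·v = 6.281×(-2.446) = -15.3633 W.
(u² − w²)/2 = (16.0819 − 46.8086)/2 = -15.3633 W.
|Δ| = 0.0000;  2% of max(1, |F·v|) = 0.3073.

yes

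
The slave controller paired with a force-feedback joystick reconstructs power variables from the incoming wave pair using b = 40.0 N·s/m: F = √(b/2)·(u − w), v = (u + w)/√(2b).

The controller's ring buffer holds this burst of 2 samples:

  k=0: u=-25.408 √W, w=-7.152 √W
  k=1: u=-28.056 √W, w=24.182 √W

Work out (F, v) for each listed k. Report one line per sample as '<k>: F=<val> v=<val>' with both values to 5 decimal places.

0: F=-81.64331 v=-3.64032
1: F=-233.61544 v=-0.43313

k=0: u−w=-18.25600, u+w=-32.56000; √(b/2)=4.47214, √(2b)=8.94427; F=4.47214×(-18.256)=-81.64331, v=-32.56000/8.94427=-3.64032
k=1: u−w=-52.23800, u+w=-3.87400; √(b/2)=4.47214, √(2b)=8.94427; F=4.47214×(-52.238)=-233.61544, v=-3.87400/8.94427=-0.43313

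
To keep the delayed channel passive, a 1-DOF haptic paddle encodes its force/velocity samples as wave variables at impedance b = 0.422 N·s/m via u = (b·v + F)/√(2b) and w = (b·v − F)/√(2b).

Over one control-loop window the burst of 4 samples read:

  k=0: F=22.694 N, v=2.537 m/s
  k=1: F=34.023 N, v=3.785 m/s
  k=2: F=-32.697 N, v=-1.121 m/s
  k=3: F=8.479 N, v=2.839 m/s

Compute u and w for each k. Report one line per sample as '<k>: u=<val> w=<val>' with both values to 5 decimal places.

0: u=25.86780 w=-23.53707
1: u=38.77269 w=-35.29544
2: u=-36.10564 w=35.07578
3: u=10.53349 w=-7.92531

k=0: b·v=0.422×2.537=1.07061; √(2b)=0.91869; u=(1.07061+22.694)/0.91869=25.86780, w=(1.07061−22.694)/0.91869=-23.53707
k=1: b·v=0.422×3.785=1.59727; √(2b)=0.91869; u=(1.59727+34.023)/0.91869=38.77269, w=(1.59727−34.023)/0.91869=-35.29544
k=2: b·v=0.422×(-1.121)=-0.47306; √(2b)=0.91869; u=(-0.47306+(-32.697))/0.91869=-36.10564, w=(-0.47306−(-32.697))/0.91869=35.07578
k=3: b·v=0.422×2.839=1.19806; √(2b)=0.91869; u=(1.19806+8.479)/0.91869=10.53349, w=(1.19806−8.479)/0.91869=-7.92531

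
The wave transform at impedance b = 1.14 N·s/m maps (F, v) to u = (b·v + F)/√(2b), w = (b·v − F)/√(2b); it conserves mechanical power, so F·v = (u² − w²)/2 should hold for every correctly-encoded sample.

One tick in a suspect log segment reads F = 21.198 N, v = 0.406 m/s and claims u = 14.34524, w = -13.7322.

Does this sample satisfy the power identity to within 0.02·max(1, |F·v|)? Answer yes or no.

yes

F·v = 21.198×0.406 = 8.60639 W.
(u² − w²)/2 = (205.78591 − 188.57332)/2 = 8.60630 W.
|Δ| = 0.00009;  2% of max(1, |F·v|) = 0.17213.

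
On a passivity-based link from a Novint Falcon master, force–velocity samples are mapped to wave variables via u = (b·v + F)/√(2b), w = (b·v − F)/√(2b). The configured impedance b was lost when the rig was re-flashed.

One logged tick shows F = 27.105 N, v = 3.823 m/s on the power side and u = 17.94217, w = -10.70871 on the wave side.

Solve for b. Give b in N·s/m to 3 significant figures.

u + w = 7.2335;  u + w = √(2b)·v, so √(2b) = 7.2335/3.823 = 1.8921.
b = (√(2b))²/2 = 3.5800/2 = 1.7900.
(Check via u − w = 2F/√(2b): u − w = 28.6509, 2F/√(2b) = 28.6509.)

b = 1.79 N·s/m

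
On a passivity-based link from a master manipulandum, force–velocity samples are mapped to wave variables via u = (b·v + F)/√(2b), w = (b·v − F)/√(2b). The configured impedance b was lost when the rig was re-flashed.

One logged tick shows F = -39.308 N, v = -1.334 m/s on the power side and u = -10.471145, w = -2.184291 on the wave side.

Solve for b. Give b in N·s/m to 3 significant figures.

b = 45 N·s/m

u + w = -12.655436;  u + w = √(2b)·v, so √(2b) = -12.655436/(-1.334) = 9.486834.
b = (√(2b))²/2 = 90.000011/2 = 45.000006.
(Check via u − w = 2F/√(2b): u − w = -8.286854, 2F/√(2b) = -8.286853.)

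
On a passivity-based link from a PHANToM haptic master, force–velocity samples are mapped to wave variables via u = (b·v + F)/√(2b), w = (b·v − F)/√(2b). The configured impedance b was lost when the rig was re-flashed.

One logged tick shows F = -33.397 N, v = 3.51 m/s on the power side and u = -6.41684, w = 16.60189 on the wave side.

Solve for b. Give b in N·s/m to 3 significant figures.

u + w = 10.18505;  u + w = √(2b)·v, so √(2b) = 10.18505/3.51 = 2.90172.
b = (√(2b))²/2 = 8.42000/2 = 4.21000.
(Check via u − w = 2F/√(2b): u − w = -23.01873, 2F/√(2b) = -23.01873.)

b = 4.21 N·s/m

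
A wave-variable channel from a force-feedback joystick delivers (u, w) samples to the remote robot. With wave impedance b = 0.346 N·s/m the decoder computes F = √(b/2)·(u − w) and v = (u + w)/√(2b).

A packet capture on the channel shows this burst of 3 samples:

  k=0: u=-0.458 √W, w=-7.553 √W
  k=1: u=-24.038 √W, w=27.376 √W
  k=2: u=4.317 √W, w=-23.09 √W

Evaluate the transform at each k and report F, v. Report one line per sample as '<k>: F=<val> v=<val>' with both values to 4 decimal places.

k=0: u−w=7.0950, u+w=-8.0110; √(b/2)=0.4159, √(2b)=0.8319; F=0.4159×7.095=2.9510, v=-8.0110/0.8319=-9.6302
k=1: u−w=-51.4140, u+w=3.3380; √(b/2)=0.4159, √(2b)=0.8319; F=0.4159×(-51.414)=-21.3848, v=3.3380/0.8319=4.0127
k=2: u−w=27.4070, u+w=-18.7730; √(b/2)=0.4159, √(2b)=0.8319; F=0.4159×27.407=11.3995, v=-18.7730/0.8319=-22.5674

0: F=2.9510 v=-9.6302
1: F=-21.3848 v=4.0127
2: F=11.3995 v=-22.5674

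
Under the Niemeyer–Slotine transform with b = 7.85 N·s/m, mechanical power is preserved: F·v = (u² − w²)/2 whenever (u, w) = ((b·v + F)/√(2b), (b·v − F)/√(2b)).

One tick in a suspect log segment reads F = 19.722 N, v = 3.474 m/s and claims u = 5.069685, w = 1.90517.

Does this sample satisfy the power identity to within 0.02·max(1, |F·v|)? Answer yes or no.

no

F·v = 19.722×3.474 = 68.514228 W.
(u² − w²)/2 = (25.701706 − 3.629673)/2 = 11.036017 W.
|Δ| = 57.478211;  2% of max(1, |F·v|) = 1.370285.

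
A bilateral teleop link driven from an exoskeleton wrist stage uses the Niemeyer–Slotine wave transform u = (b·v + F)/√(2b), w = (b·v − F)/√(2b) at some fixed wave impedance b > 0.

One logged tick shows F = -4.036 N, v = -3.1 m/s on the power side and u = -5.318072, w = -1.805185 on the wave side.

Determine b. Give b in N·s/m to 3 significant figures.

u + w = -7.123257;  u + w = √(2b)·v, so √(2b) = -7.123257/(-3.1) = 2.297825.
b = (√(2b))²/2 = 5.279999/2 = 2.639999.
(Check via u − w = 2F/√(2b): u − w = -3.512887, 2F/√(2b) = -3.512887.)

b = 2.64 N·s/m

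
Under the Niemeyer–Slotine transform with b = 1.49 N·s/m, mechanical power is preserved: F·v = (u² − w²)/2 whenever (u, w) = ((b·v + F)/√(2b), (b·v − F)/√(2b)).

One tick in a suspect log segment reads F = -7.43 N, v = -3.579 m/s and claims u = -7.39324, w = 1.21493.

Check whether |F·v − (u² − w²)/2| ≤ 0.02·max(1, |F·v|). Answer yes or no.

yes

F·v = (-7.43)×(-3.579) = 26.5920 W.
(u² − w²)/2 = (54.6600 − 1.4761)/2 = 26.5920 W.
|Δ| = 0.0000;  2% of max(1, |F·v|) = 0.5318.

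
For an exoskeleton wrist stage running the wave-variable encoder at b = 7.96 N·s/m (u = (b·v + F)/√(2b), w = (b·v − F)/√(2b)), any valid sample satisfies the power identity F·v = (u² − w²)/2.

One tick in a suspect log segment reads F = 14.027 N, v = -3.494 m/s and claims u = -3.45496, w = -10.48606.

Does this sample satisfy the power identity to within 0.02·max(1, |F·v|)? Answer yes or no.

F·v = 14.027×(-3.494) = -49.0103 W.
(u² − w²)/2 = (11.9367 − 109.9575)/2 = -49.0104 W.
|Δ| = 0.0000;  2% of max(1, |F·v|) = 0.9802.

yes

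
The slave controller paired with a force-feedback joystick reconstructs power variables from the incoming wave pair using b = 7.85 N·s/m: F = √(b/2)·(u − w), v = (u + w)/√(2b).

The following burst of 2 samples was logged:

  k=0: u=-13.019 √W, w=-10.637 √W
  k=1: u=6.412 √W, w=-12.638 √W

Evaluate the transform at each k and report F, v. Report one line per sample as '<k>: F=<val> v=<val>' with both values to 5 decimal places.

0: F=-4.71913 v=-5.97024
1: F=37.74112 v=-1.57130

k=0: u−w=-2.38200, u+w=-23.65600; √(b/2)=1.98116, √(2b)=3.96232; F=1.98116×(-2.382)=-4.71913, v=-23.65600/3.96232=-5.97024
k=1: u−w=19.05000, u+w=-6.22600; √(b/2)=1.98116, √(2b)=3.96232; F=1.98116×19.05=37.74112, v=-6.22600/3.96232=-1.57130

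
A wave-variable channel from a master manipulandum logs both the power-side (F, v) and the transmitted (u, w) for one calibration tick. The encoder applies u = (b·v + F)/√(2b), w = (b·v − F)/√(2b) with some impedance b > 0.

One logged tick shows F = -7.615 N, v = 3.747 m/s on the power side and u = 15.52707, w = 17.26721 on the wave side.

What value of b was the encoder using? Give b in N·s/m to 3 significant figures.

u + w = 32.7943;  u + w = √(2b)·v, so √(2b) = 32.7943/3.747 = 8.7521.
b = (√(2b))²/2 = 76.6000/2 = 38.3000.
(Check via u − w = 2F/√(2b): u − w = -1.7401, 2F/√(2b) = -1.7401.)

b = 38.3 N·s/m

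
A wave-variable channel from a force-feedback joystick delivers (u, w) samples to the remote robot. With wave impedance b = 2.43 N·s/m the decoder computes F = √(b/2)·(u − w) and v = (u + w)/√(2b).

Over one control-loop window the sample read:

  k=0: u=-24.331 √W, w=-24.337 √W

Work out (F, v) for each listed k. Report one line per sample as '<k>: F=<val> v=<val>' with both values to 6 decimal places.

0: F=0.006614 v=-22.076253

k=0: u−w=0.006000, u+w=-48.668000; √(b/2)=1.102270, √(2b)=2.204541; F=1.102270×0.006=0.006614, v=-48.668000/2.204541=-22.076253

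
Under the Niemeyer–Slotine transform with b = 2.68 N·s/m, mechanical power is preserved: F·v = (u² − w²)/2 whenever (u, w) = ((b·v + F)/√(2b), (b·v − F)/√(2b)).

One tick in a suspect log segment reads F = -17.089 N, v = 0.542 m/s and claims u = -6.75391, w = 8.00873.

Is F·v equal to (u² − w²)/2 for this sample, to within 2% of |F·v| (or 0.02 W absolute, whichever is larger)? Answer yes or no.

yes

F·v = (-17.089)×0.542 = -9.26224 W.
(u² − w²)/2 = (45.61530 − 64.13976)/2 = -9.26223 W.
|Δ| = 0.00001;  2% of max(1, |F·v|) = 0.18524.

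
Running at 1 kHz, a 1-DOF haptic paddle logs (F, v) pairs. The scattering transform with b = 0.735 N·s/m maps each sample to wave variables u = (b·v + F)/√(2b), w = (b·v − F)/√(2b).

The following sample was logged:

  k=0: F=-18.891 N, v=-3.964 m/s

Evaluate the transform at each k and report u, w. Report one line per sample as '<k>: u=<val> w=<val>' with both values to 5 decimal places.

0: u=-17.98408 w=13.17799

k=0: b·v=0.735×(-3.964)=-2.91354; √(2b)=1.21244; u=(-2.91354+(-18.891))/1.21244=-17.98408, w=(-2.91354−(-18.891))/1.21244=13.17799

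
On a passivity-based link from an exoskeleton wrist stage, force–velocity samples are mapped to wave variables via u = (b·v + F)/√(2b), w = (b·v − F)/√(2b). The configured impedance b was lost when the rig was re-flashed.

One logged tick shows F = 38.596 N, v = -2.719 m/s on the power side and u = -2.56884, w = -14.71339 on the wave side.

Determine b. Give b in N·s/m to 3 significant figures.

u + w = -17.2822;  u + w = √(2b)·v, so √(2b) = -17.2822/(-2.719) = 6.3561.
b = (√(2b))²/2 = 40.4000/2 = 20.2000.
(Check via u − w = 2F/√(2b): u − w = 12.1446, 2F/√(2b) = 12.1446.)

b = 20.2 N·s/m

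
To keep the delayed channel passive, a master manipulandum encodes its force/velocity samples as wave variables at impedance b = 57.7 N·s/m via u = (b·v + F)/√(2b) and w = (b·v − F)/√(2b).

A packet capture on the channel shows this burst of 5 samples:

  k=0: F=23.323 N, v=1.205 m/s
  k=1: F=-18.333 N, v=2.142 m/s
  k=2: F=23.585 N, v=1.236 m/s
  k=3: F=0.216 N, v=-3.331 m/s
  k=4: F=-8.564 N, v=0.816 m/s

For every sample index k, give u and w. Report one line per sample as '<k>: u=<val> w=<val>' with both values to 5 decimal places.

k=0: b·v=57.7×1.205=69.52850; √(2b)=10.74244; u=(69.52850+23.323)/10.74244=8.64343, w=(69.52850−23.323)/10.74244=4.30121
k=1: b·v=57.7×2.142=123.59340; √(2b)=10.74244; u=(123.59340+(-18.333))/10.74244=9.79856, w=(123.59340−(-18.333))/10.74244=13.21175
k=2: b·v=57.7×1.236=71.31720; √(2b)=10.74244; u=(71.31720+23.585)/10.74244=8.83433, w=(71.31720−23.585)/10.74244=4.44333
k=3: b·v=57.7×(-3.331)=-192.19870; √(2b)=10.74244; u=(-192.19870+0.216)/10.74244=-17.87143, w=(-192.19870−0.216)/10.74244=-17.91164
k=4: b·v=57.7×0.816=47.08320; √(2b)=10.74244; u=(47.08320+(-8.564))/10.74244=3.58570, w=(47.08320−(-8.564))/10.74244=5.18013

0: u=8.64343 w=4.30121
1: u=9.79856 w=13.21175
2: u=8.83433 w=4.44333
3: u=-17.87143 w=-17.91164
4: u=3.58570 w=5.18013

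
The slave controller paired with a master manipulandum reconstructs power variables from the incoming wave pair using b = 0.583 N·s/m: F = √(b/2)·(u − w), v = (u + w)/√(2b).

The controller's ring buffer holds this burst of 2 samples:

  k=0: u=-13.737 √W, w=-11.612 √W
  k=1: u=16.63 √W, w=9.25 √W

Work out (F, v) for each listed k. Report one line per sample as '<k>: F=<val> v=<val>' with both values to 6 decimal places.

0: F=-1.147303 v=-23.475322
1: F=3.984517 v=23.967073

k=0: u−w=-2.125000, u+w=-25.349000; √(b/2)=0.539907, √(2b)=1.079815; F=0.539907×(-2.125)=-1.147303, v=-25.349000/1.079815=-23.475322
k=1: u−w=7.380000, u+w=25.880000; √(b/2)=0.539907, √(2b)=1.079815; F=0.539907×7.38=3.984517, v=25.880000/1.079815=23.967073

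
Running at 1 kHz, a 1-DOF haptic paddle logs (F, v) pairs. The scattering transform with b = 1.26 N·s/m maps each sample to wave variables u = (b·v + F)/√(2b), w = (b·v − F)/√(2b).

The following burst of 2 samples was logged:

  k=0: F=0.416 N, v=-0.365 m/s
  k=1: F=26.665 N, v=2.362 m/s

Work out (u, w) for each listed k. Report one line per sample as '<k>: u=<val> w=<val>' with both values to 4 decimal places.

0: u=-0.0277 w=-0.5518
1: u=18.6722 w=-14.9226

k=0: b·v=1.26×(-0.365)=-0.4599; √(2b)=1.5875; u=(-0.4599+0.416)/1.5875=-0.0277, w=(-0.4599−0.416)/1.5875=-0.5518
k=1: b·v=1.26×2.362=2.9761; √(2b)=1.5875; u=(2.9761+26.665)/1.5875=18.6722, w=(2.9761−26.665)/1.5875=-14.9226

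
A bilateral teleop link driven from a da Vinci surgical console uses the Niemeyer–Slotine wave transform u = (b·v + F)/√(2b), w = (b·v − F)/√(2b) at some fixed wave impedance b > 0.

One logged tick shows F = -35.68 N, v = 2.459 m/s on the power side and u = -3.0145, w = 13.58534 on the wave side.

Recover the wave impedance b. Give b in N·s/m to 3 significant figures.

b = 9.24 N·s/m

u + w = 10.57084;  u + w = √(2b)·v, so √(2b) = 10.57084/2.459 = 4.29884.
b = (√(2b))²/2 = 18.48000/2 = 9.24000.
(Check via u − w = 2F/√(2b): u − w = -16.59984, 2F/√(2b) = -16.59984.)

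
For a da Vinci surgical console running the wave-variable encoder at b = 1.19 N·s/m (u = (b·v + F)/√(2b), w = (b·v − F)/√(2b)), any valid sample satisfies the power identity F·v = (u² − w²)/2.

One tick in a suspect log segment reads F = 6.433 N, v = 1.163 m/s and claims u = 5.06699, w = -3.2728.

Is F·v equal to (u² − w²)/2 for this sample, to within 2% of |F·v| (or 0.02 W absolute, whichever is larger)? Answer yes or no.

yes

F·v = 6.433×1.163 = 7.4816 W.
(u² − w²)/2 = (25.6744 − 10.7112)/2 = 7.4816 W.
|Δ| = 0.0000;  2% of max(1, |F·v|) = 0.1496.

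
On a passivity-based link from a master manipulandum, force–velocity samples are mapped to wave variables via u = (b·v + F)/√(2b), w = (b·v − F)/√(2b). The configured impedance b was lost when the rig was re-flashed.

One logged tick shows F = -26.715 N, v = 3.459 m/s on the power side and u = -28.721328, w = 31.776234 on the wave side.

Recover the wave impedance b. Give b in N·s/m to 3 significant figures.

u + w = 3.054906;  u + w = √(2b)·v, so √(2b) = 3.054906/3.459 = 0.883176.
b = (√(2b))²/2 = 0.780000/2 = 0.390000.
(Check via u − w = 2F/√(2b): u − w = -60.497562, 2F/√(2b) = -60.497564.)

b = 0.39 N·s/m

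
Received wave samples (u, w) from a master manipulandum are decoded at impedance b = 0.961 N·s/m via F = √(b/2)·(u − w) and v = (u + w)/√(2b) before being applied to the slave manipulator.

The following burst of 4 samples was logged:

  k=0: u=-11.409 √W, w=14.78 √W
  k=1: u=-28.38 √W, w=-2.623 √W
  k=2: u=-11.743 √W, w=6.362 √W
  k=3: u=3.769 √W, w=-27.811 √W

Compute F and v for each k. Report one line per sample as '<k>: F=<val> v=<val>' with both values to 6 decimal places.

0: F=-18.153719 v=2.431544
1: F=-17.854265 v=-22.362844
2: F=-12.550043 v=-3.881381
3: F=21.890658 v=-17.341789

k=0: u−w=-26.189000, u+w=3.371000; √(b/2)=0.693181, √(2b)=1.386362; F=0.693181×(-26.189)=-18.153719, v=3.371000/1.386362=2.431544
k=1: u−w=-25.757000, u+w=-31.003000; √(b/2)=0.693181, √(2b)=1.386362; F=0.693181×(-25.757)=-17.854265, v=-31.003000/1.386362=-22.362844
k=2: u−w=-18.105000, u+w=-5.381000; √(b/2)=0.693181, √(2b)=1.386362; F=0.693181×(-18.105)=-12.550043, v=-5.381000/1.386362=-3.881381
k=3: u−w=31.580000, u+w=-24.042000; √(b/2)=0.693181, √(2b)=1.386362; F=0.693181×31.58=21.890658, v=-24.042000/1.386362=-17.341789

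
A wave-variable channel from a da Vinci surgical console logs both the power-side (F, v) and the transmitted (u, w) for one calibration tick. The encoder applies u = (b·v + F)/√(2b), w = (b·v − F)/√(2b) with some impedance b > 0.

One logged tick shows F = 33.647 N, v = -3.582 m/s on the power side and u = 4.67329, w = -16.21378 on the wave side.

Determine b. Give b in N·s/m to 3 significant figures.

u + w = -11.54049;  u + w = √(2b)·v, so √(2b) = -11.54049/(-3.582) = 3.22180.
b = (√(2b))²/2 = 10.38000/2 = 5.19000.
(Check via u − w = 2F/√(2b): u − w = 20.88707, 2F/√(2b) = 20.88708.)

b = 5.19 N·s/m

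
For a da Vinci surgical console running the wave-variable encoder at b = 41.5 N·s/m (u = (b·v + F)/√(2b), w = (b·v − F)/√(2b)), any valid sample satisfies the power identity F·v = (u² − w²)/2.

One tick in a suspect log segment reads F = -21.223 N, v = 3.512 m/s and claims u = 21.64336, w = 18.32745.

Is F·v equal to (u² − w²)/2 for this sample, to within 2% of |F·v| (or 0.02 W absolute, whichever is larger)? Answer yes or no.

no

F·v = (-21.223)×3.512 = -74.53518 W.
(u² − w²)/2 = (468.43503 − 335.89542)/2 = 66.26980 W.
|Δ| = 140.80498;  2% of max(1, |F·v|) = 1.49070.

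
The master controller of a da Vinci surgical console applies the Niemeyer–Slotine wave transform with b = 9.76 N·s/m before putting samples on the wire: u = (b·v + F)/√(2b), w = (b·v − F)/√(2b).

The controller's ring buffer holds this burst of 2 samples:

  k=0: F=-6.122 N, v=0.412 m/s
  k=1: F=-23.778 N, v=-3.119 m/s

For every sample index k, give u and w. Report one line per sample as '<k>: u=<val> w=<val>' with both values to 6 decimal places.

0: u=-0.475512 w=2.295787
1: u=-12.271994 w=-1.508199

k=0: b·v=9.76×0.412=4.021120; √(2b)=4.418144; u=(4.021120+(-6.122))/4.418144=-0.475512, w=(4.021120−(-6.122))/4.418144=2.295787
k=1: b·v=9.76×(-3.119)=-30.441440; √(2b)=4.418144; u=(-30.441440+(-23.778))/4.418144=-12.271994, w=(-30.441440−(-23.778))/4.418144=-1.508199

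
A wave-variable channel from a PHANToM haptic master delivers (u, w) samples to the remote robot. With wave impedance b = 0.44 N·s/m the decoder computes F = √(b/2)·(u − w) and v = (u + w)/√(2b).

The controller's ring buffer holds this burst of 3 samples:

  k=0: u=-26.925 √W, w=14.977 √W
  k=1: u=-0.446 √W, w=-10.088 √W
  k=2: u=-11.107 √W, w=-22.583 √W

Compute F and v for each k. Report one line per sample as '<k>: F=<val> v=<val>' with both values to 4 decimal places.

0: F=-19.6538 v=-12.7366
1: F=4.5225 v=-11.2293
2: F=5.3827 v=-35.9137

k=0: u−w=-41.9020, u+w=-11.9480; √(b/2)=0.4690, √(2b)=0.9381; F=0.4690×(-41.902)=-19.6538, v=-11.9480/0.9381=-12.7366
k=1: u−w=9.6420, u+w=-10.5340; √(b/2)=0.4690, √(2b)=0.9381; F=0.4690×9.642=4.5225, v=-10.5340/0.9381=-11.2293
k=2: u−w=11.4760, u+w=-33.6900; √(b/2)=0.4690, √(2b)=0.9381; F=0.4690×11.476=5.3827, v=-33.6900/0.9381=-35.9137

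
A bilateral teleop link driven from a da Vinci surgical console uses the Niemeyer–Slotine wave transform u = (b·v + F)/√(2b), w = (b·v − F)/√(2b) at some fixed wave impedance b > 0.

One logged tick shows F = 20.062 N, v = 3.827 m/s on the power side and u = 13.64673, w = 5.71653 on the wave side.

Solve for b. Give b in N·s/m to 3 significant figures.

b = 12.8 N·s/m

u + w = 19.3633;  u + w = √(2b)·v, so √(2b) = 19.3633/3.827 = 5.0596.
b = (√(2b))²/2 = 25.6000/2 = 12.8000.
(Check via u − w = 2F/√(2b): u − w = 7.9302, 2F/√(2b) = 7.9302.)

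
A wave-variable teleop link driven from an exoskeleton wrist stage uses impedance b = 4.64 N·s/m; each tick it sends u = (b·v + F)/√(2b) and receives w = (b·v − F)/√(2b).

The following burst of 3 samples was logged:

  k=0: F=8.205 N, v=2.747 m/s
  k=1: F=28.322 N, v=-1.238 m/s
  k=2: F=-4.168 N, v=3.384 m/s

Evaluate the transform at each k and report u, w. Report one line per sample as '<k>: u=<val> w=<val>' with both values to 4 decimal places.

k=0: b·v=4.64×2.747=12.7461; √(2b)=3.0463; u=(12.7461+8.205)/3.0463=6.8775, w=(12.7461−8.205)/3.0463=1.4907
k=1: b·v=4.64×(-1.238)=-5.7443; √(2b)=3.0463; u=(-5.7443+28.322)/3.0463=7.4115, w=(-5.7443−28.322)/3.0463=-11.1828
k=2: b·v=4.64×3.384=15.7018; √(2b)=3.0463; u=(15.7018+(-4.168))/3.0463=3.7861, w=(15.7018−(-4.168))/3.0463=6.5226

0: u=6.8775 w=1.4907
1: u=7.4115 w=-11.1828
2: u=3.7861 w=6.5226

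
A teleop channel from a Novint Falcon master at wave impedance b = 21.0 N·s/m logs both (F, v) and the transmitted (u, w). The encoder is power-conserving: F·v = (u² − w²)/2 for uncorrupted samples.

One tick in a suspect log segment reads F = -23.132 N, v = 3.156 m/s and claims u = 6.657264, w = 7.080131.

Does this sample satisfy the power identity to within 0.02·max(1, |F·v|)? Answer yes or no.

F·v = (-23.132)×3.156 = -73.004592 W.
(u² − w²)/2 = (44.319164 − 50.128255)/2 = -2.904546 W.
|Δ| = 70.100046;  2% of max(1, |F·v|) = 1.460092.

no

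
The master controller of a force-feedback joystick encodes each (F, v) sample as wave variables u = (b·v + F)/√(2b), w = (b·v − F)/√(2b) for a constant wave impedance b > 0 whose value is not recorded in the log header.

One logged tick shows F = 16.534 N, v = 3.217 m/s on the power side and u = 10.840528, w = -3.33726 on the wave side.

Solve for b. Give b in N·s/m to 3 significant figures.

b = 2.72 N·s/m

u + w = 7.503268;  u + w = √(2b)·v, so √(2b) = 7.503268/3.217 = 2.332380.
b = (√(2b))²/2 = 5.439999/2 = 2.719999.
(Check via u − w = 2F/√(2b): u − w = 14.177788, 2F/√(2b) = 14.177790.)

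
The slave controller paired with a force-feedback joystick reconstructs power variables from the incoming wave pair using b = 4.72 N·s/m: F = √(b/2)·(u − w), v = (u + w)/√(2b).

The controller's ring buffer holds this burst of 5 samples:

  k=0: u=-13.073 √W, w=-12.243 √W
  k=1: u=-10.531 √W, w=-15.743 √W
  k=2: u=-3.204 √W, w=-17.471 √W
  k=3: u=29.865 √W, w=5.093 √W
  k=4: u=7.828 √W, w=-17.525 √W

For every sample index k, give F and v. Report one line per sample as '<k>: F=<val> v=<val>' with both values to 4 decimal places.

k=0: u−w=-0.8300, u+w=-25.3160; √(b/2)=1.5362, √(2b)=3.0725; F=1.5362×(-0.83)=-1.2751, v=-25.3160/3.0725=-8.2397
k=1: u−w=5.2120, u+w=-26.2740; √(b/2)=1.5362, √(2b)=3.0725; F=1.5362×5.212=8.0068, v=-26.2740/3.0725=-8.5515
k=2: u−w=14.2670, u+w=-20.6750; √(b/2)=1.5362, √(2b)=3.0725; F=1.5362×14.267=21.9174, v=-20.6750/3.0725=-6.7291
k=3: u−w=24.7720, u+w=34.9580; √(b/2)=1.5362, √(2b)=3.0725; F=1.5362×24.772=38.0555, v=34.9580/3.0725=11.3779
k=4: u−w=25.3530, u+w=-9.6970; √(b/2)=1.5362, √(2b)=3.0725; F=1.5362×25.353=38.9480, v=-9.6970/3.0725=-3.1561

0: F=-1.2751 v=-8.2397
1: F=8.0068 v=-8.5515
2: F=21.9174 v=-6.7291
3: F=38.0555 v=11.3779
4: F=38.9480 v=-3.1561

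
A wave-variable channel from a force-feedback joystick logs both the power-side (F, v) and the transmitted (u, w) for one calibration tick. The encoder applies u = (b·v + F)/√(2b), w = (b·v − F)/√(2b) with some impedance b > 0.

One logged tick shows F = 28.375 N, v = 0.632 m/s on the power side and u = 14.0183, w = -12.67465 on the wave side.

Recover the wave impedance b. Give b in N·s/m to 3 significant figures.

b = 2.26 N·s/m

u + w = 1.34365;  u + w = √(2b)·v, so √(2b) = 1.34365/0.632 = 2.12603.
b = (√(2b))²/2 = 4.52000/2 = 2.26000.
(Check via u − w = 2F/√(2b): u − w = 26.69295, 2F/√(2b) = 26.69296.)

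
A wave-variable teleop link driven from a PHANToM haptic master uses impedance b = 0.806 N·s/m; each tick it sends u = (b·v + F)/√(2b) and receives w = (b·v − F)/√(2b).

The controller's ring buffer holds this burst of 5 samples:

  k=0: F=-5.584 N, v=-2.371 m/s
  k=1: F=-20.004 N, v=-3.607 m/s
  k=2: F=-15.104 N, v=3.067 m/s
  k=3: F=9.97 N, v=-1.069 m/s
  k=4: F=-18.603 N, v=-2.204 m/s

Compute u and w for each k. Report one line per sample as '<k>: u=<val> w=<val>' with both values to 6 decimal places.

k=0: b·v=0.806×(-2.371)=-1.911026; √(2b)=1.269646; u=(-1.911026+(-5.584))/1.269646=-5.903243, w=(-1.911026−(-5.584))/1.269646=2.892913
k=1: b·v=0.806×(-3.607)=-2.907242; √(2b)=1.269646; u=(-2.907242+(-20.004))/1.269646=-18.045383, w=(-2.907242−(-20.004))/1.269646=13.465772
k=2: b·v=0.806×3.067=2.472002; √(2b)=1.269646; u=(2.472002+(-15.104))/1.269646=-9.949231, w=(2.472002−(-15.104))/1.269646=13.843234
k=3: b·v=0.806×(-1.069)=-0.861614; √(2b)=1.269646; u=(-0.861614+9.97)/1.269646=7.173959, w=(-0.861614−9.97)/1.269646=-8.531210
k=4: b·v=0.806×(-2.204)=-1.776424; √(2b)=1.269646; u=(-1.776424+(-18.603))/1.269646=-16.051269, w=(-1.776424−(-18.603))/1.269646=13.252971

0: u=-5.903243 w=2.892913
1: u=-18.045383 w=13.465772
2: u=-9.949231 w=13.843234
3: u=7.173959 w=-8.531210
4: u=-16.051269 w=13.252971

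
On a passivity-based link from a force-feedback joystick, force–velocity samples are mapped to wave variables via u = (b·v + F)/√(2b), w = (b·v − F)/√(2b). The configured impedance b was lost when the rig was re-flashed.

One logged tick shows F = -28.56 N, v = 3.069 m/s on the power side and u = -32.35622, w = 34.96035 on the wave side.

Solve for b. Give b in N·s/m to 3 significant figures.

u + w = 2.60413;  u + w = √(2b)·v, so √(2b) = 2.60413/3.069 = 0.84853.
b = (√(2b))²/2 = 0.72000/2 = 0.36000.
(Check via u − w = 2F/√(2b): u − w = -67.31657, 2F/√(2b) = -67.31664.)

b = 0.36 N·s/m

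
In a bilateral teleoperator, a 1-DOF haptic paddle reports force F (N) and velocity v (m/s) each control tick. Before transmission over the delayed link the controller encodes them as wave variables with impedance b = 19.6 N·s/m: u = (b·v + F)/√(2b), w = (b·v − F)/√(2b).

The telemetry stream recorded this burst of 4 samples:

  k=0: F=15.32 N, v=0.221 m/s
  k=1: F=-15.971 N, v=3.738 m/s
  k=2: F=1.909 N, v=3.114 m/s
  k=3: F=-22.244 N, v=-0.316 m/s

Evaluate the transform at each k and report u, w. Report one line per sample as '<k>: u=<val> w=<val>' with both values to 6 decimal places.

0: u=3.138737 w=-1.755058
1: u=9.150917 w=14.252665
2: u=10.053266 w=9.443458
3: u=-4.542029 w=2.563556

k=0: b·v=19.6×0.221=4.331600; √(2b)=6.260990; u=(4.331600+15.32)/6.260990=3.138737, w=(4.331600−15.32)/6.260990=-1.755058
k=1: b·v=19.6×3.738=73.264800; √(2b)=6.260990; u=(73.264800+(-15.971))/6.260990=9.150917, w=(73.264800−(-15.971))/6.260990=14.252665
k=2: b·v=19.6×3.114=61.034400; √(2b)=6.260990; u=(61.034400+1.909)/6.260990=10.053266, w=(61.034400−1.909)/6.260990=9.443458
k=3: b·v=19.6×(-0.316)=-6.193600; √(2b)=6.260990; u=(-6.193600+(-22.244))/6.260990=-4.542029, w=(-6.193600−(-22.244))/6.260990=2.563556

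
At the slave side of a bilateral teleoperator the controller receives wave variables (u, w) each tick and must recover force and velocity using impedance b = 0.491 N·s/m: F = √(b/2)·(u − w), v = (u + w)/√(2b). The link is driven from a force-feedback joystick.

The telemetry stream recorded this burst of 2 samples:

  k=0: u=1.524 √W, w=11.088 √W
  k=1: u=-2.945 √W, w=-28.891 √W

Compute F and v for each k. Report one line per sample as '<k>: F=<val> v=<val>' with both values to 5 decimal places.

k=0: u−w=-9.56400, u+w=12.61200; √(b/2)=0.49548, √(2b)=0.99096; F=0.49548×(-9.564)=-4.73877, v=12.61200/0.99096=12.72706
k=1: u−w=25.94600, u+w=-31.83600; √(b/2)=0.49548, √(2b)=0.99096; F=0.49548×25.946=12.85571, v=-31.83600/0.99096=-32.12645

0: F=-4.73877 v=12.72706
1: F=12.85571 v=-32.12645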